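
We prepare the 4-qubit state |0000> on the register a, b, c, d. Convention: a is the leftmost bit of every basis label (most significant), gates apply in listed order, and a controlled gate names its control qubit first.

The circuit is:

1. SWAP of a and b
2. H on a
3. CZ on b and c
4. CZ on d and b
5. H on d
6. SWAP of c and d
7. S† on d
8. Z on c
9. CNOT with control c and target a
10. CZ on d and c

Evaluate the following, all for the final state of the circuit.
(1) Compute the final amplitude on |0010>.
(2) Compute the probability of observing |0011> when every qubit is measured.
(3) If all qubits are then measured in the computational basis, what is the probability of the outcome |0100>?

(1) |0010> carries amplitude -1/2 in the final state.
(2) A full measurement returns |0011> with probability 0.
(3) The probability of measuring |0100> is 0.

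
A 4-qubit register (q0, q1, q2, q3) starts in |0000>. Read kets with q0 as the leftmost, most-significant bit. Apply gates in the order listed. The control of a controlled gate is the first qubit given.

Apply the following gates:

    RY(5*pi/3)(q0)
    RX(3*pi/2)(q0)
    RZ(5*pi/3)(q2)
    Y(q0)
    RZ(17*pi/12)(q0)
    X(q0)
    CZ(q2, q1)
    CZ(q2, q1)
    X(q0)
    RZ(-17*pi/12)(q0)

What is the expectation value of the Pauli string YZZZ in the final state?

The expectation value of YZZZ is 1/2. Key observation: gates 5-10 undo each other exactly, leaving only the rest of the circuit to track.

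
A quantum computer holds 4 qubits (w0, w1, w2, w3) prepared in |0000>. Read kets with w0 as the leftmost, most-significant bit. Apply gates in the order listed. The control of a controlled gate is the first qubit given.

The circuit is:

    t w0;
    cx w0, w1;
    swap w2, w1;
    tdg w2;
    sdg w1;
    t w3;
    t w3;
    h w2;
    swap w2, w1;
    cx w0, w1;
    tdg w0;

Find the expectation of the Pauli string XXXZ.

The observable XXXZ averages to 0.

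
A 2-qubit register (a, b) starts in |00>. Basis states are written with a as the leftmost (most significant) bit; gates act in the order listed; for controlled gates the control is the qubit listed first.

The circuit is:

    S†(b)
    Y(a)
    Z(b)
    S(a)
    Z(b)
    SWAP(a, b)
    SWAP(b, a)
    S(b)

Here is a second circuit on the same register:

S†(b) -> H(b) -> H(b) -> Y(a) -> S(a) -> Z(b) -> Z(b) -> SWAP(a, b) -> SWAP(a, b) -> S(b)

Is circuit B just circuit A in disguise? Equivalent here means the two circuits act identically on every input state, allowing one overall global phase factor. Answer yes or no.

Yes — the two circuits implement the same unitary up to a global phase.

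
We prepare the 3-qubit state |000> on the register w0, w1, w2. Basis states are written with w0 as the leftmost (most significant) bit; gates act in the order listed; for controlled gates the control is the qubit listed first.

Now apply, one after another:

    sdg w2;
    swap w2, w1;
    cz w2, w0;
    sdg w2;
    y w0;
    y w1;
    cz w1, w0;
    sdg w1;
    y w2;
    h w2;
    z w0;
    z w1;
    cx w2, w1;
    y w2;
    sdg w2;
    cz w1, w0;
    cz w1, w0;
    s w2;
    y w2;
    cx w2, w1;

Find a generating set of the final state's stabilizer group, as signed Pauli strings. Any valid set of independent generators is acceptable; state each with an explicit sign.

The stabilizer group can be generated by -IIX, -ZII, -IZI, among other valid generating sets. Key observation: steps 13-20 multiply out to the identity, so the circuit reduces to the remaining gates.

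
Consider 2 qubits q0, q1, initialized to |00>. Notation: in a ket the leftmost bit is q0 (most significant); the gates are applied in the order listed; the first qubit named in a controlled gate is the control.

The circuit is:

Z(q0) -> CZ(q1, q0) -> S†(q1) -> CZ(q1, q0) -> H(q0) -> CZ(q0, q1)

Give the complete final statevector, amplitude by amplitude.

The resulting statevector has amplitude sqrt(2)/2 on |00>, 0 on |01>, sqrt(2)/2 on |10>, 0 on |11>.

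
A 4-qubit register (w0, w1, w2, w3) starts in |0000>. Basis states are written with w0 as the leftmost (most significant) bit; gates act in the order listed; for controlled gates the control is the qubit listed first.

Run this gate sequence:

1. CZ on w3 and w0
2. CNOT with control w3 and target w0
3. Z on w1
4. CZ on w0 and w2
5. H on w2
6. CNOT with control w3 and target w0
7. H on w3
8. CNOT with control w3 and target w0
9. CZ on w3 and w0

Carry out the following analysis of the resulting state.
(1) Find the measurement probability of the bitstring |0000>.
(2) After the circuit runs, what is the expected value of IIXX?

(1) A full measurement returns |0000> with probability 1/4.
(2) In the final state, IIXX has expectation 0.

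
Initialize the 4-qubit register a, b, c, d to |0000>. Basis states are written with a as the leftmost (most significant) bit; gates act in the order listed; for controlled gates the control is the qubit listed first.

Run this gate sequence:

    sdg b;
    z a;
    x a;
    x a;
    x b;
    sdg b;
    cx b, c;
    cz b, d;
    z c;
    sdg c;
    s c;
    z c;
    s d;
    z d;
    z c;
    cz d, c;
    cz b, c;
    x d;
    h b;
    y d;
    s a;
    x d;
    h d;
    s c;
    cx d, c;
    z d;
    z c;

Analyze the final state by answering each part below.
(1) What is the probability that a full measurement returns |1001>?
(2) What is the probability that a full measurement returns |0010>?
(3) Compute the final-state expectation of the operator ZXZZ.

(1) A full measurement returns |1001> with probability 0. Key observation: steps 9-12 multiply out to the identity, so the circuit reduces to the remaining gates.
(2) The probability of measuring |0010> is 1/4.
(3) In the final state, ZXZZ has expectation 1.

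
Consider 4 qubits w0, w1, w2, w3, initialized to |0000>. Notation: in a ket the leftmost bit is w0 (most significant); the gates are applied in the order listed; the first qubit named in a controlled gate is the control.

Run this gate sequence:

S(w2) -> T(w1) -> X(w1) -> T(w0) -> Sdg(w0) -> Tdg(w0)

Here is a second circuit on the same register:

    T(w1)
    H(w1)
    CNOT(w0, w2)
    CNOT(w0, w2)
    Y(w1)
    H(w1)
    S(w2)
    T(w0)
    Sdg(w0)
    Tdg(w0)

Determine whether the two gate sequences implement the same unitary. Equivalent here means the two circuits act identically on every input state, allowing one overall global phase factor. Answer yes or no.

No: there is an input state on which the two circuits produce genuinely different outputs (not merely differing by a phase).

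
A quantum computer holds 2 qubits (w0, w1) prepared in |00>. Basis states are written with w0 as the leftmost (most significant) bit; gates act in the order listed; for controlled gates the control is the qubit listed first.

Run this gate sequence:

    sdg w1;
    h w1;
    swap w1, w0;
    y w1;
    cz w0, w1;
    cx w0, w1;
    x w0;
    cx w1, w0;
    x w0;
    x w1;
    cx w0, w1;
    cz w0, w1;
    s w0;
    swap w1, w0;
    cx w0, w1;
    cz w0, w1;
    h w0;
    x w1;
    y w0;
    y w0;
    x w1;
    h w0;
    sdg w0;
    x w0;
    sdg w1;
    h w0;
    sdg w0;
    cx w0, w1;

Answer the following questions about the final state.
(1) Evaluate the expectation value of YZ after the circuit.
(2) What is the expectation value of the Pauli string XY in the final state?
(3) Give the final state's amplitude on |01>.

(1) In the final state, YZ has expectation 1. Key observation: steps 17-22 multiply out to the identity, so the circuit reduces to the remaining gates.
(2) The observable XY averages to -1.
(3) The amplitude on |01> is -I/2.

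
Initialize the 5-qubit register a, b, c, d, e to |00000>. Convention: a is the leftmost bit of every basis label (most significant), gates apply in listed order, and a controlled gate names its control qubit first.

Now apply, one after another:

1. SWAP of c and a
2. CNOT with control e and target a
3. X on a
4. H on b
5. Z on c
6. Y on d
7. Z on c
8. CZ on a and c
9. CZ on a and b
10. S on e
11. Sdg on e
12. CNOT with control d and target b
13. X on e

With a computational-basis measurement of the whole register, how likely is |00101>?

A full measurement returns |00101> with probability 0.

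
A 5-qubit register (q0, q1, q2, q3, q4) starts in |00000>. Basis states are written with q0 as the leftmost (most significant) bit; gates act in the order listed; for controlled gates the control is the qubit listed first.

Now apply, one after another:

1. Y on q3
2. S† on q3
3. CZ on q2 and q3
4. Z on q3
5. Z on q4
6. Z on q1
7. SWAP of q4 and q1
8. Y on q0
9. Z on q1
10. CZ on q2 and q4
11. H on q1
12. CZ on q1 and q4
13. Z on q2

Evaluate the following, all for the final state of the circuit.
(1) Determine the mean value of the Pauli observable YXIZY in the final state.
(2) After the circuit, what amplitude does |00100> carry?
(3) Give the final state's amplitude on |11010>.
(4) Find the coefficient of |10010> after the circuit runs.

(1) In the final state, YXIZY has expectation 0.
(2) The amplitude on |00100> is 0.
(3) |11010> carries amplitude -sqrt(2)*I/2 in the final state.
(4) |10010> carries amplitude -sqrt(2)*I/2 in the final state.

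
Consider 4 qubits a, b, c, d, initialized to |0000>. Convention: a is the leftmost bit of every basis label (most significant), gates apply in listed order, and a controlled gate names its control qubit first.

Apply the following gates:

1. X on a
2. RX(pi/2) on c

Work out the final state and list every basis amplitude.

The final amplitudes are sqrt(2)/2 on |1000>, -sqrt(2)*I/2 on |1010>, and 0 on every other basis state.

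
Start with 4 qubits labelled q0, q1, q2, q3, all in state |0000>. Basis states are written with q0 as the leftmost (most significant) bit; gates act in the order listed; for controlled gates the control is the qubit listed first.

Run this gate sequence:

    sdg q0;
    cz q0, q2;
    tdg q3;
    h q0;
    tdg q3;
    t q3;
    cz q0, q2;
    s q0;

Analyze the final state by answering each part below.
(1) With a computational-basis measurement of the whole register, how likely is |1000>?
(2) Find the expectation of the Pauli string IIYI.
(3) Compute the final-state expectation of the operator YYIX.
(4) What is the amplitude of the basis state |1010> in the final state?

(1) A full measurement returns |1000> with probability 1/2.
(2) In the final state, IIYI has expectation 0.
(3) The observable YYIX averages to 0.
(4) The final state's coefficient on |1010> equals 0.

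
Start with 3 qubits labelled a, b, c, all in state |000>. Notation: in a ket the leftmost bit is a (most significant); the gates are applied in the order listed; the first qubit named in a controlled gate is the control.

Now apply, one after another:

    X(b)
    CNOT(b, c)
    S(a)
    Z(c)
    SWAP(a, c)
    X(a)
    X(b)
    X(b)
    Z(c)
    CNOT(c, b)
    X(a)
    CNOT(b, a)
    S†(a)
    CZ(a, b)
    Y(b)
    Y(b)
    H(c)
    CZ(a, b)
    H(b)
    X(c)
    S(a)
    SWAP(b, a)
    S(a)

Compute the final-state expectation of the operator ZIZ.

The observable ZIZ averages to 0. Key observation: steps 7-8 multiply out to the identity, so the circuit reduces to the remaining gates.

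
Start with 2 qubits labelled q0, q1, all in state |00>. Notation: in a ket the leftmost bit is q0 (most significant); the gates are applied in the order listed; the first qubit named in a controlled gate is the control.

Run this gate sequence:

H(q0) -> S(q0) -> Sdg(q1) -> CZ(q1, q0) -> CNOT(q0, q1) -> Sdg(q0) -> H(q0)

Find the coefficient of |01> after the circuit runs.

|01> carries amplitude 1/2 in the final state.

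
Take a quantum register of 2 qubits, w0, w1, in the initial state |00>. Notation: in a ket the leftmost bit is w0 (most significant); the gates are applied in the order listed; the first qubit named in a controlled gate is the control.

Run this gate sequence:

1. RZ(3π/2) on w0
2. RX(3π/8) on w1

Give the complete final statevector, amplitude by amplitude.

The final amplitudes are -exp(I*pi/4)*cos(3*pi/16) on |00>, exp(3*I*pi/4)*sin(3*pi/16) on |01>, 0 on |10>, 0 on |11>.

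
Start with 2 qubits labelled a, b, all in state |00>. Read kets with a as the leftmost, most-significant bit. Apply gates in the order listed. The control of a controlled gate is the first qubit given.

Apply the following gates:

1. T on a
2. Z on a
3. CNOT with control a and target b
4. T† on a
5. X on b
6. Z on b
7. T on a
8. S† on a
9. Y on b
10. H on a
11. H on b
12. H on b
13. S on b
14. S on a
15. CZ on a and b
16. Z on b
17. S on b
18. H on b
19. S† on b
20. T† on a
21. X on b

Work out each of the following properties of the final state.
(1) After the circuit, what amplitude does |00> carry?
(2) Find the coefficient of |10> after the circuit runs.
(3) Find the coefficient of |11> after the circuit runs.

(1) |00> carries amplitude 1/2 in the final state. Key observation: the block from step 11 through step 12 cancels to the identity and can be dropped.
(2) |10> carries amplitude exp(I*pi/4)/2 in the final state.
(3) |11> carries amplitude exp(3*I*pi/4)/2 in the final state.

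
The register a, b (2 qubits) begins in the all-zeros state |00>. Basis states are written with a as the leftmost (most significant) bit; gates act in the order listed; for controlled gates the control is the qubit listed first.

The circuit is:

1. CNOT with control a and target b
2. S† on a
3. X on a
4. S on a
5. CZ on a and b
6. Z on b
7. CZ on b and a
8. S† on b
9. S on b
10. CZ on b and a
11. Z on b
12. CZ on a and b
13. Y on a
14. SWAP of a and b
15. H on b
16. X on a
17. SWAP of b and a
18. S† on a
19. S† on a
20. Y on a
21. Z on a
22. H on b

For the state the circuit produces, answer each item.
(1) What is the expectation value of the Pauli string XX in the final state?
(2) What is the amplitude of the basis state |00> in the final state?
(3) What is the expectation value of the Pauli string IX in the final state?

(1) In the final state, XX has expectation 1.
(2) The amplitude on |00> is I/2.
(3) The expectation value of IX is -1.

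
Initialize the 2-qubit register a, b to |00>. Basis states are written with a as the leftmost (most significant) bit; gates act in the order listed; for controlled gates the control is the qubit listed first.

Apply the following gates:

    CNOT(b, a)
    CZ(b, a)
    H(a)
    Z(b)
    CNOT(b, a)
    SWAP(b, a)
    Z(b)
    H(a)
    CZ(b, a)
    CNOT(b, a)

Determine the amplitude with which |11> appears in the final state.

The amplitude on |11> is -1/2.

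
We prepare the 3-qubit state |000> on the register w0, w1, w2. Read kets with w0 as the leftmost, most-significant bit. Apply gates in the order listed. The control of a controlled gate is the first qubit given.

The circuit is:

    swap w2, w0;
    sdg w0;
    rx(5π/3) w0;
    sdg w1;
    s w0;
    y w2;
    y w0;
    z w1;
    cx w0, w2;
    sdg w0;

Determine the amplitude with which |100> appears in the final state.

The amplitude on |100> is -sqrt(3)*I/2.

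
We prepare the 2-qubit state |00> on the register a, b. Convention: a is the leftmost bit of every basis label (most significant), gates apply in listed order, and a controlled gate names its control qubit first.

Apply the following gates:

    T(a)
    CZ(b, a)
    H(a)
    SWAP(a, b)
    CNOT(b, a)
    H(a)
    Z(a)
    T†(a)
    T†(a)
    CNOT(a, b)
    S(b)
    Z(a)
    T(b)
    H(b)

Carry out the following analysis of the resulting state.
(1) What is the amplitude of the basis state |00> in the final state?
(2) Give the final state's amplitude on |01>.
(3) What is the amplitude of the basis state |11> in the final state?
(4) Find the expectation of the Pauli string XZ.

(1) The amplitude on |00> is sqrt(2)*(1 + exp(3*I*pi/4))/4.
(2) |01> carries amplitude sqrt(2)*(1 - exp(3*I*pi/4))/4 in the final state.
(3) The amplitude on |11> is sqrt(2)*(-exp(I*pi/4) + I)/4.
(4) The observable XZ averages to sqrt(2)/2.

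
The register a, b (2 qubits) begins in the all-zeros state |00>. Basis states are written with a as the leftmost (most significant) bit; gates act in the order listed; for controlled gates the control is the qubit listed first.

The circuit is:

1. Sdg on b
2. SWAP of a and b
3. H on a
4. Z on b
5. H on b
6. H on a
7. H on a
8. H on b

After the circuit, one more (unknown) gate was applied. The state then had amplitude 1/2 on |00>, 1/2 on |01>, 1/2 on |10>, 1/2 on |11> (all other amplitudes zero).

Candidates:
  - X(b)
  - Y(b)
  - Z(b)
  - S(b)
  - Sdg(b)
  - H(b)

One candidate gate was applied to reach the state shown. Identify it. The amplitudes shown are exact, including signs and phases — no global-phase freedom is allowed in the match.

The unique candidate consistent with the amplitudes is H(b). Key observation: steps 5-8 multiply out to the identity, so the circuit reduces to the remaining gates.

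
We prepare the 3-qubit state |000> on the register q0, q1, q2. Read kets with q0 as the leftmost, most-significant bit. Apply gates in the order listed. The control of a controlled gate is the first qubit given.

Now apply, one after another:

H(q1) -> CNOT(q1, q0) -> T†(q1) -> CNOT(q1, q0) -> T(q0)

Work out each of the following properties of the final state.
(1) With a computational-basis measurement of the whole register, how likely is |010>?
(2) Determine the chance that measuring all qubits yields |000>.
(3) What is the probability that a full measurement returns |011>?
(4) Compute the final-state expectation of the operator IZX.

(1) A full measurement returns |010> with probability 1/2.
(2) Outcome |000> occurs with probability 1/2.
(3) Outcome |011> occurs with probability 0.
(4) The expectation value of IZX is 0.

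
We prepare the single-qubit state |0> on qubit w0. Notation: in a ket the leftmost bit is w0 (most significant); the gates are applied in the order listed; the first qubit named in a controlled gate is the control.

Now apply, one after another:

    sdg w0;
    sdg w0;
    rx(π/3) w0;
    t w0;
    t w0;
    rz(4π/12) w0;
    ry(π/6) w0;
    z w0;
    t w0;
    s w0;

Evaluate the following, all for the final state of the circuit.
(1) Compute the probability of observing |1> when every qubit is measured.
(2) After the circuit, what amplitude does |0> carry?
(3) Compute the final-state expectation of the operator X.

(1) A full measurement returns |1> with probability 1/2 - sqrt(3)/16.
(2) The final state's coefficient on |0> equals (-3*sqrt(2) - sqrt(6) - (-sqrt(6) + sqrt(2))*exp(I*pi/3))*exp(5*I*pi/6)/8.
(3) In the final state, X has expectation 11*sqrt(2)/16.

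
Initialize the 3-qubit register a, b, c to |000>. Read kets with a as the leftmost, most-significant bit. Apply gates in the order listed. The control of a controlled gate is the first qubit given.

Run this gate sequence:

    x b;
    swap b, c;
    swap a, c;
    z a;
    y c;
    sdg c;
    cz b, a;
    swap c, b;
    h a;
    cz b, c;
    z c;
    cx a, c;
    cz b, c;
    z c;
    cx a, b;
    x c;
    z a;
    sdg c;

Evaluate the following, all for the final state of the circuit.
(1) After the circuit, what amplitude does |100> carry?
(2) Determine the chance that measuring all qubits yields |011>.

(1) The amplitude on |100> is -sqrt(2)/2.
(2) The probability of measuring |011> is 1/2.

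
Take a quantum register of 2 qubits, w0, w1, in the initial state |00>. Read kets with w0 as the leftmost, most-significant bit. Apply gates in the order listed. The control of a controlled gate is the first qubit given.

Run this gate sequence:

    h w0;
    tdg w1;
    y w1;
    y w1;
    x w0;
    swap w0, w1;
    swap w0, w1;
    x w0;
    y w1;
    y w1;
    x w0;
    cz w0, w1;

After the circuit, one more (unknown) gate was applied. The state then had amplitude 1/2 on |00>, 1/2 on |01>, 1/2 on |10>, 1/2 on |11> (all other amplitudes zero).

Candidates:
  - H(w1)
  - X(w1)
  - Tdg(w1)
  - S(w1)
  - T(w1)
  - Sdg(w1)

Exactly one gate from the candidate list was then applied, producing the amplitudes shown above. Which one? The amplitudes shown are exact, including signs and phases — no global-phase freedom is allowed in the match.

The applied gate was H(w1).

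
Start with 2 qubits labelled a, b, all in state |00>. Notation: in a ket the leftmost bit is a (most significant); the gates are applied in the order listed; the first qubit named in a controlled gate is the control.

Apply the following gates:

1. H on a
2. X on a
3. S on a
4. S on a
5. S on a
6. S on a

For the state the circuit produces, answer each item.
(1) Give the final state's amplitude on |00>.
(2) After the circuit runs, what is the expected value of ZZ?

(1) The amplitude on |00> is sqrt(2)/2. Key observation: the block from step 3 through step 6 cancels to the identity and can be dropped.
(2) The observable ZZ averages to 0.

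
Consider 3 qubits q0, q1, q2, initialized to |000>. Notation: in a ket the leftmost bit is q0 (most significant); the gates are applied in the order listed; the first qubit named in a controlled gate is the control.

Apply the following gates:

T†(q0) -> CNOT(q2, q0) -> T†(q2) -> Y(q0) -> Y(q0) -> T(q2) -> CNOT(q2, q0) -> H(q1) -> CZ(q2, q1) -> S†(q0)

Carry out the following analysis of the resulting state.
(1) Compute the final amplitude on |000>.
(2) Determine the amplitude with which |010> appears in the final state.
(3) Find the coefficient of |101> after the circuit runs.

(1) The amplitude on |000> is sqrt(2)/2. Key observation: the block from step 2 through step 7 cancels to the identity and can be dropped.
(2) |010> carries amplitude sqrt(2)/2 in the final state.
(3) |101> carries amplitude 0 in the final state.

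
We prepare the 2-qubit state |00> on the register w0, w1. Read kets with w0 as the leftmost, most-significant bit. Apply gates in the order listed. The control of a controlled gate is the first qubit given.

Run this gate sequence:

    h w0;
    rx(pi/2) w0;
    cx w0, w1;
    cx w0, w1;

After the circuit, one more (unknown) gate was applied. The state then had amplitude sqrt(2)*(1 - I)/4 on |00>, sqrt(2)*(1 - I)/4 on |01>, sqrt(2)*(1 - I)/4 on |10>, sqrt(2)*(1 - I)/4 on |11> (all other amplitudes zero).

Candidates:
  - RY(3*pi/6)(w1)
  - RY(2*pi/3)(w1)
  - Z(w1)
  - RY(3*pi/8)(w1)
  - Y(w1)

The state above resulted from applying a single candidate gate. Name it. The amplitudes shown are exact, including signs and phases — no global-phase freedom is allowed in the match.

The applied gate was RY(3*pi/6)(w1). Key observation: the block from step 3 through step 4 cancels to the identity and can be dropped.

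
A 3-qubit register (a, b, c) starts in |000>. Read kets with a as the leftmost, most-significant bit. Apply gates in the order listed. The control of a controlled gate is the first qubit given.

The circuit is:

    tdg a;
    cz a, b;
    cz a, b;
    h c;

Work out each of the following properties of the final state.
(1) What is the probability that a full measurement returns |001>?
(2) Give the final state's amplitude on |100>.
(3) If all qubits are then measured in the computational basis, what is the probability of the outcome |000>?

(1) Outcome |001> occurs with probability 1/2. Key observation: gates 2-3 undo each other exactly, leaving only the rest of the circuit to track.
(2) The amplitude on |100> is 0.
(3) The probability of measuring |000> is 1/2.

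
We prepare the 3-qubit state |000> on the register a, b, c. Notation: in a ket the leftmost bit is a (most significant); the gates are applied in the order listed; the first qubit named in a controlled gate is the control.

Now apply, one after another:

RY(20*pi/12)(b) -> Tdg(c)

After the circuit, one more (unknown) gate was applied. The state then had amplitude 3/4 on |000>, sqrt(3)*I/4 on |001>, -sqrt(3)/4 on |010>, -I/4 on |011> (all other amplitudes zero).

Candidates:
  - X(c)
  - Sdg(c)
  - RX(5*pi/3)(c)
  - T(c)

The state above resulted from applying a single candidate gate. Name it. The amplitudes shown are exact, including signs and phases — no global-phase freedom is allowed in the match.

The applied gate was RX(5*pi/3)(c).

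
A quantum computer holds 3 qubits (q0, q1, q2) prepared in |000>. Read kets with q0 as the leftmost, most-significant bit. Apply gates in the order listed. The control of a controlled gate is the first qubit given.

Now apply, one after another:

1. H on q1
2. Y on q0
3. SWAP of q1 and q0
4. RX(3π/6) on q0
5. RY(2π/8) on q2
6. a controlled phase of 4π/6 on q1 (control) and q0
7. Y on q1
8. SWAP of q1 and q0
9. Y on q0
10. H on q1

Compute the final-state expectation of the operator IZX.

The expectation value of IZX is -sqrt(2)/4.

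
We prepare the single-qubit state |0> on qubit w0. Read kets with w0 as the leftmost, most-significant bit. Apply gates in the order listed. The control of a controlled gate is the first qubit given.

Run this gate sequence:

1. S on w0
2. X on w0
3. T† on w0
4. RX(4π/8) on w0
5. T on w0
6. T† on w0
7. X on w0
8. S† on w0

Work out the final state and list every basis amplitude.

After the circuit, the state carries amplitude -sqrt(2)*exp(3*I*pi/4)/2 on |0>, sqrt(2)*exp(3*I*pi/4)/2 on |1>.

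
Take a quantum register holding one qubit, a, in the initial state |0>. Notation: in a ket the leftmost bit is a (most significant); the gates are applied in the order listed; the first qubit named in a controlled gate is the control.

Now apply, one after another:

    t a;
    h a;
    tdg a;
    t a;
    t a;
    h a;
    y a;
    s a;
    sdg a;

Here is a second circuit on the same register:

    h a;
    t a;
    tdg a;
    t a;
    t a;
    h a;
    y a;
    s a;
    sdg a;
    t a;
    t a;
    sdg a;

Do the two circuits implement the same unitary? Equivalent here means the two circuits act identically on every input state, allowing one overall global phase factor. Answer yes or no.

No: there is an input state on which the two circuits produce genuinely different outputs (not merely differing by a phase).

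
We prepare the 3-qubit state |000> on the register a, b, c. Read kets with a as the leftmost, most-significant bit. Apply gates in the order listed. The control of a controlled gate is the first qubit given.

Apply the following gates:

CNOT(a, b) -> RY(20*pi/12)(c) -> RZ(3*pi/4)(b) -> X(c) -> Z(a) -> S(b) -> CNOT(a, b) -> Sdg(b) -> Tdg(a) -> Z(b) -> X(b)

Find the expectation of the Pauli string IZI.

In the final state, IZI has expectation -1.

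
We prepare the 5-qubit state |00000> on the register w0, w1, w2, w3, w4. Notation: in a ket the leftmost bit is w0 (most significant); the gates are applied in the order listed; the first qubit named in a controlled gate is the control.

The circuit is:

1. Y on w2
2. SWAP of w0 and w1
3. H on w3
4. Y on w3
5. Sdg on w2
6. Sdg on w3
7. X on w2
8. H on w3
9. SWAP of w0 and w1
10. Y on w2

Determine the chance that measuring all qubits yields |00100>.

The probability of measuring |00100> is 1/2.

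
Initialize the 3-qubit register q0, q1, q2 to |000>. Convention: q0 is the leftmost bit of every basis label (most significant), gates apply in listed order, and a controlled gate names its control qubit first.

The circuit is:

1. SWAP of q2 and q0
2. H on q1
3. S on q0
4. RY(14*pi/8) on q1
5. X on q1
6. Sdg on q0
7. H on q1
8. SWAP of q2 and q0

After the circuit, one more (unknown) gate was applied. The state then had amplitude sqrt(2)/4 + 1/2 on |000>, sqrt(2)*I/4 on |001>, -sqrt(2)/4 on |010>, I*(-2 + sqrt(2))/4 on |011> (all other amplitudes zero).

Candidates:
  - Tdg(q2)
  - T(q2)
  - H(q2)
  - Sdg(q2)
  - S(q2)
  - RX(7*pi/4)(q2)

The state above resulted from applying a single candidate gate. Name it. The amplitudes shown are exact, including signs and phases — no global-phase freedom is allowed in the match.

The applied gate was RX(7*pi/4)(q2).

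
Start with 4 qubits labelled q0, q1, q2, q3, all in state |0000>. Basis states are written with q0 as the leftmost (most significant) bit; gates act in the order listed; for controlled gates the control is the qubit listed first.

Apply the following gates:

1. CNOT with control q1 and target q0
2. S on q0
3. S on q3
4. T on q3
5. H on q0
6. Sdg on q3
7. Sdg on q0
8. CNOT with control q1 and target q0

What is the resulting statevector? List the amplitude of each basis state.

The final amplitudes are sqrt(2)/2 on |0000>, -sqrt(2)*I/2 on |1000>, and 0 on every other basis state.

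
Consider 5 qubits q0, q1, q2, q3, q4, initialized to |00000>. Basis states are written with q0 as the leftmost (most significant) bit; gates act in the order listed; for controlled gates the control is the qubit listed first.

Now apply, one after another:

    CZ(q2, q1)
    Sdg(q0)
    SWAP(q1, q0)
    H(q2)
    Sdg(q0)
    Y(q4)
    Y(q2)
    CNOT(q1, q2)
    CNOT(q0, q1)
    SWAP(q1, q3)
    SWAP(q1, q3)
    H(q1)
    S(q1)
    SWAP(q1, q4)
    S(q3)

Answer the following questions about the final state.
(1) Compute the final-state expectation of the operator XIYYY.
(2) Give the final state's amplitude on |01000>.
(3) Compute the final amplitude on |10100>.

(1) In the final state, XIYYY has expectation 0. Key observation: gates 10-11 undo each other exactly, leaving only the rest of the circuit to track.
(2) The amplitude on |01000> is 1/2.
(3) |10100> carries amplitude 0 in the final state.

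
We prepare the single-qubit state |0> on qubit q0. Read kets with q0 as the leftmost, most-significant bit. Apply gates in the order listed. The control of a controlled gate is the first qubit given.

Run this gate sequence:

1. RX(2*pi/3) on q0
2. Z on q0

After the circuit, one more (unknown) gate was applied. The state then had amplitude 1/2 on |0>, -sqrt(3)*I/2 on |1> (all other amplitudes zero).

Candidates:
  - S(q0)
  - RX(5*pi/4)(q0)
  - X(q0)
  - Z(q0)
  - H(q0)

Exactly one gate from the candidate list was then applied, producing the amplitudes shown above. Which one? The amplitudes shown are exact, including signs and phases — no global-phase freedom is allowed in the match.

It was Z(q0) that produced the state shown.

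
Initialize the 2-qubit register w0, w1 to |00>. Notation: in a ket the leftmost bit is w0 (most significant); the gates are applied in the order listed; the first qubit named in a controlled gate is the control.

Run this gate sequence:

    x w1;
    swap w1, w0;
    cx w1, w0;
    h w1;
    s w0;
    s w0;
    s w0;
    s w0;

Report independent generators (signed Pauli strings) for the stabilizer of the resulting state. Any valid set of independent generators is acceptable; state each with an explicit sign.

The final state is stabilized by the group generated by +IX, -ZI; other independent generating sets are equally valid. Key observation: steps 5-8 multiply out to the identity, so the circuit reduces to the remaining gates.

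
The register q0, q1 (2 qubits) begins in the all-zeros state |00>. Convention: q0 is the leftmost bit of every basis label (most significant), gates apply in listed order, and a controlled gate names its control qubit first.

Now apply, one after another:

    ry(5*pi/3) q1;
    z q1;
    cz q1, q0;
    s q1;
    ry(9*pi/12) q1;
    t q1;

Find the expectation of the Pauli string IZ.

The expectation value of IZ is -sqrt(2)/4.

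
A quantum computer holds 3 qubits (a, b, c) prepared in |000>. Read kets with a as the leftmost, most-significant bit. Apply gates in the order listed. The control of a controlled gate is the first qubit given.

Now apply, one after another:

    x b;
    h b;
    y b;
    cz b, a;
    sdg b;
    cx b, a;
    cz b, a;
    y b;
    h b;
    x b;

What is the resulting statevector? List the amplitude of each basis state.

The final amplitudes are 1/2 on |000>, 0 on |001>, -1/2 on |010>, 0 on |011>, I/2 on |100>, 0 on |101>, I/2 on |110>, 0 on |111>.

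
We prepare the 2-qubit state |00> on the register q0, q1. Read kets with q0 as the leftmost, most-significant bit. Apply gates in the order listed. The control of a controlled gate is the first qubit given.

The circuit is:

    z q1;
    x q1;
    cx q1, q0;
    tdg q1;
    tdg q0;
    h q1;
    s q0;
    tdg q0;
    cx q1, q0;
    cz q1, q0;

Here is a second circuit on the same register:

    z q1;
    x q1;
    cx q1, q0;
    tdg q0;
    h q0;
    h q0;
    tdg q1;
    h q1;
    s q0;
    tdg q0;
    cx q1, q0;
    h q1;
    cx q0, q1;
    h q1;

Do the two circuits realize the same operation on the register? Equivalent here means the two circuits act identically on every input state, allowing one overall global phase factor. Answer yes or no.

Yes: on every input state the two circuits agree up to one overall phase factor.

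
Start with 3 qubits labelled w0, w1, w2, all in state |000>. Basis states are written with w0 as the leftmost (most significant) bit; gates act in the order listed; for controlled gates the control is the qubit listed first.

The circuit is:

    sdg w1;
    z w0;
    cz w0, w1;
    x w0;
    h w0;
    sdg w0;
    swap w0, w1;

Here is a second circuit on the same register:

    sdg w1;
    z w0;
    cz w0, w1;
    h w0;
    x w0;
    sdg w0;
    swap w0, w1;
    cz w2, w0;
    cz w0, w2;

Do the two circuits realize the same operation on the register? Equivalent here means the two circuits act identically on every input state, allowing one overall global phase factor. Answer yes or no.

No — the two circuits implement different unitaries, even allowing a global phase.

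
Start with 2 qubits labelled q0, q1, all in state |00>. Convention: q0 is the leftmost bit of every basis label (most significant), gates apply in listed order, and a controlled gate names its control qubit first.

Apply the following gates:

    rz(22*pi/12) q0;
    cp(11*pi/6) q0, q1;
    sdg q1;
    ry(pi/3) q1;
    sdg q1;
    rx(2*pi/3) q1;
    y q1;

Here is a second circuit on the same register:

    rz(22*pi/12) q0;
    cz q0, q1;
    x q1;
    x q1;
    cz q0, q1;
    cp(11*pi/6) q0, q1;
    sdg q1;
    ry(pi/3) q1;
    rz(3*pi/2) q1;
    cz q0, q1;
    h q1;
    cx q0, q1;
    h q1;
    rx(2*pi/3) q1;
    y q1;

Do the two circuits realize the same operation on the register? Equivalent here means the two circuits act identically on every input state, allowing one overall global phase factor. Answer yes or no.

Yes: on every input state the two circuits agree up to one overall phase factor.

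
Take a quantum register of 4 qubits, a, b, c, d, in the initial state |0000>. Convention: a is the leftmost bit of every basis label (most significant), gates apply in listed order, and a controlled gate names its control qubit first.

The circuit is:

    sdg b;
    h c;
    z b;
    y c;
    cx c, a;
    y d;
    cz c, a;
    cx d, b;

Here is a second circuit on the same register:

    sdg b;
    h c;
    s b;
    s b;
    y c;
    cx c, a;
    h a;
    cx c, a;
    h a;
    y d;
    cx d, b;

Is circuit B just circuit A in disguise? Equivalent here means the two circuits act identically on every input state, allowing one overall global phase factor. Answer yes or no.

Yes: on every input state the two circuits agree up to one overall phase factor.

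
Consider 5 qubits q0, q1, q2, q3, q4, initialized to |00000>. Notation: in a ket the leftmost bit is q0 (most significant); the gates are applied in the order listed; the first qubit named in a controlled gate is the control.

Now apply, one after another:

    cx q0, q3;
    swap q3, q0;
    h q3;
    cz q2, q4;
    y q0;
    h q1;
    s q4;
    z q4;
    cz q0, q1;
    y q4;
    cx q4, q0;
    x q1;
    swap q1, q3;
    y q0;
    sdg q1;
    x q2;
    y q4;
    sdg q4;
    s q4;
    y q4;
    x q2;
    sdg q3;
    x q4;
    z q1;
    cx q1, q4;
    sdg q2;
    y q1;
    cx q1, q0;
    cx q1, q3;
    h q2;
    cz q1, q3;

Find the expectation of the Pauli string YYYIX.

The expectation value of YYYIX is 0. Key observation: the block from step 16 through step 21 cancels to the identity and can be dropped.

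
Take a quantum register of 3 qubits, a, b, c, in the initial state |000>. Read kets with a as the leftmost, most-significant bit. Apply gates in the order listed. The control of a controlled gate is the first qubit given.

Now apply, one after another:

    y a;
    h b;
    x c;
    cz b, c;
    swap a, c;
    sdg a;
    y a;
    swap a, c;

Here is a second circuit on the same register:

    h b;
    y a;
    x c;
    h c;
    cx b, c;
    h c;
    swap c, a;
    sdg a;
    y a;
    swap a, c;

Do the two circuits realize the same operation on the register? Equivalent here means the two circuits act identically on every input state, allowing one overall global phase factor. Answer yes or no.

Yes: on every input state the two circuits agree up to one overall phase factor.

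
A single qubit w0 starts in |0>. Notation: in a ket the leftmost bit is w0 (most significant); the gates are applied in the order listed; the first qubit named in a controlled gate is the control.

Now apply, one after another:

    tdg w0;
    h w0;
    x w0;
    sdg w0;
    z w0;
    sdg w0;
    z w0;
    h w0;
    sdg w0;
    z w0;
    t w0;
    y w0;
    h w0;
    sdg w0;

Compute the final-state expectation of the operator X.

In the final state, X has expectation 0.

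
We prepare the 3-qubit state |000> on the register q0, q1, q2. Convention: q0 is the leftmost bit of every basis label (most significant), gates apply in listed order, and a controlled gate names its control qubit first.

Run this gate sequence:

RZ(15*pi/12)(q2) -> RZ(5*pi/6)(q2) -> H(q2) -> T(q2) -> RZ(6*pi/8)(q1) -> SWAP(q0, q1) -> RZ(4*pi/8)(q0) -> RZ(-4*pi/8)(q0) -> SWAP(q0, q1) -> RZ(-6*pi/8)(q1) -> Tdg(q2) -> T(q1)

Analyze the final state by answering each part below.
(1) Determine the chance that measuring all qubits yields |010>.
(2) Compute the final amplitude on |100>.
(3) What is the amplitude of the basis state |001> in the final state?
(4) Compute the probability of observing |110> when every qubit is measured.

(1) Outcome |010> occurs with probability 0. Key observation: steps 4-11 multiply out to the identity, so the circuit reduces to the remaining gates.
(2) |100> carries amplitude 0 in the final state.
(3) The amplitude on |001> is sqrt(2)*exp(23*I*pi/24)/2.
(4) The probability of measuring |110> is 0.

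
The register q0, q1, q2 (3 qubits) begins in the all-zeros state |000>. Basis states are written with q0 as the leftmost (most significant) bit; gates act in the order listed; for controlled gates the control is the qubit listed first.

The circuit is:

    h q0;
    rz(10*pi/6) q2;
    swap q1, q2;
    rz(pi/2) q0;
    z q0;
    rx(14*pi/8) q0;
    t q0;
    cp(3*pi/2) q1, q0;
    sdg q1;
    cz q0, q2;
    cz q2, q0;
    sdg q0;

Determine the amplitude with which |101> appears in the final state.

|101> carries amplitude 0 in the final state.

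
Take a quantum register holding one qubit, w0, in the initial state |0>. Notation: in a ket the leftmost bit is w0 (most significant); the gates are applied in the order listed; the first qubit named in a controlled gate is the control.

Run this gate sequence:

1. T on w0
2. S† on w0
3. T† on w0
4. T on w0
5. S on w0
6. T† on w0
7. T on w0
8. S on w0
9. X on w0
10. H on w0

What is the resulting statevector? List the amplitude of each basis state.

The final amplitudes are sqrt(2)/2 on |0>, -sqrt(2)/2 on |1>. Key observation: steps 1-6 multiply out to the identity, so the circuit reduces to the remaining gates.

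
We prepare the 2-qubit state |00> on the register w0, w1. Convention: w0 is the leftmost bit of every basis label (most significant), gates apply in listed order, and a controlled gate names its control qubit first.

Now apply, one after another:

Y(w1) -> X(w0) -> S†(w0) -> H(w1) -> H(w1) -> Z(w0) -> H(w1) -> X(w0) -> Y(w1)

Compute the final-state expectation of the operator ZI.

The observable ZI averages to 1.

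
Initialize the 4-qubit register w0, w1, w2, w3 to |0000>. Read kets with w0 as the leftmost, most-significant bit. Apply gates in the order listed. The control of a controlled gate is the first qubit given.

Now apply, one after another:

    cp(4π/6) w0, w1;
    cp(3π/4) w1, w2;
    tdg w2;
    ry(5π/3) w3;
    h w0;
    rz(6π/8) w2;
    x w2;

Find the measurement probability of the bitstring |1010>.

The probability of measuring |1010> is 3/8.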